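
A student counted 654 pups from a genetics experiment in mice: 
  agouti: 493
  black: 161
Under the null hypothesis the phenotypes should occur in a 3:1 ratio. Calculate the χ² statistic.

Total ratio parts = 4. Expected numbers out of 654:
  agouti: 654 × 3/4 = 490.5
  black: 654 × 1/4 = 163.5
χ² = Σ (O − E)² / E
  agouti: (493 − 490.5)² / 490.5 = 0.0127
  black: (161 − 163.5)² / 163.5 = 0.0382
χ² = 0.0127 + 0.0382 = 0.0509 ≈ 0.051

0.051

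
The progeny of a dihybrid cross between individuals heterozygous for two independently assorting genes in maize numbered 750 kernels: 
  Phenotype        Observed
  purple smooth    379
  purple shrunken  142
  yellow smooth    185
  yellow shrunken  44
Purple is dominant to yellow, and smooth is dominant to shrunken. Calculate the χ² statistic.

A dihybrid F₂ with independent assortment and complete dominance at both loci gives a 9:3:3:1 phenotypic ratio.
Total ratio parts = 16. Expected numbers out of 750:
  purple smooth: 750 × 9/16 = 421.875
  purple shrunken: 750 × 3/16 = 140.625
  yellow smooth: 750 × 3/16 = 140.625
  yellow shrunken: 750 × 1/16 = 46.875
χ² = Σ (O − E)² / E
  purple smooth: (379 − 421.875)² / 421.875 = 4.3574
  purple shrunken: (142 − 140.625)² / 140.625 = 0.0134
  yellow smooth: (185 − 140.625)² / 140.625 = 14.0028
  yellow shrunken: (44 − 46.875)² / 46.875 = 0.1763
χ² = 4.3574 + 0.0134 + 14.0028 + 0.1763 = 18.5499 ≈ 18.550

18.550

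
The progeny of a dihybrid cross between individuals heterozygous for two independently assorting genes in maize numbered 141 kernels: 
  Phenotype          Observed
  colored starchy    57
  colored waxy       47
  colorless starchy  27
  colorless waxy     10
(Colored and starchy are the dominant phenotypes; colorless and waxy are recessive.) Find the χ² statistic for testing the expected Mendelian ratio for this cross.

A dihybrid F₂ with independent assortment and complete dominance at both loci gives a 9:3:3:1 phenotypic ratio.
The 9:3:3:1 ratio has 16 parts, so with N = 141 the expected counts are:
  colored starchy: 141 × 9/16 = 79.3125
  colored waxy: 141 × 3/16 = 26.4375
  colorless starchy: 141 × 3/16 = 26.4375
  colorless waxy: 141 × 1/16 = 8.8125
χ² = Σ (O − E)² / E
  colored starchy: (57 − 79.3125)² / 79.3125 = 6.2770
  colored waxy: (47 − 26.4375)² / 26.4375 = 15.9931
  colorless starchy: (27 − 26.4375)² / 26.4375 = 0.0120
  colorless waxy: (10 − 8.8125)² / 8.8125 = 0.1600
χ² = 6.2770 + 15.9931 + 0.0120 + 0.1600 = 22.4421 ≈ 22.442

22.442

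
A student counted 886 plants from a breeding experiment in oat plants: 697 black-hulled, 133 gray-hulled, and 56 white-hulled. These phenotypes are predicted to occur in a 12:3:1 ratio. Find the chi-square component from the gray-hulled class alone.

6.605

Expected counts for N = 886 under a 12:3:1 ratio (total parts = 16):
  black-hulled: 886 × 12/16 = 664.5
  gray-hulled: 886 × 3/16 = 166.125
  white-hulled: 886 × 1/16 = 55.375
Contribution of gray-hulled: (133 − 166.125)² / 166.125 = 6.6051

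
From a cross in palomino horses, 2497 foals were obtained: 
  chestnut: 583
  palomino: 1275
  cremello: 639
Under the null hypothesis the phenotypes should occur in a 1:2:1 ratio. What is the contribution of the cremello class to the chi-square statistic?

0.349

Total ratio parts = 4. Expected numbers out of 2497:
  chestnut: 2497 × 1/4 = 624.25
  palomino: 2497 × 2/4 = 1248.5
  cremello: 2497 × 1/4 = 624.25
Contribution of cremello: (639 − 624.25)² / 624.25 = 0.3485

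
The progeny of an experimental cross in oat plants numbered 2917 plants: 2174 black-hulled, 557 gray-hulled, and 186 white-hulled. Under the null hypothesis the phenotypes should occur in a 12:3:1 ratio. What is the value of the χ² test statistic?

Total ratio parts = 16. Expected numbers out of 2917:
  black-hulled: 2917 × 12/16 = 2187.75
  gray-hulled: 2917 × 3/16 = 546.9375
  white-hulled: 2917 × 1/16 = 182.3125
χ² = Σ (O − E)² / E
  black-hulled: (2174 − 2187.75)² / 2187.75 = 0.0864
  gray-hulled: (557 − 546.9375)² / 546.9375 = 0.1851
  white-hulled: (186 − 182.3125)² / 182.3125 = 0.0746
χ² = 0.0864 + 0.1851 + 0.0746 = 0.3461 ≈ 0.346

0.346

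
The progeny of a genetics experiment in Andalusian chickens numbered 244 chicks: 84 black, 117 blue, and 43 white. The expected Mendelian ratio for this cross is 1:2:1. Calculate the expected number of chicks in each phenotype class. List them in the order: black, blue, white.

61, 122, 61

Expected counts for N = 244 under a 1:2:1 ratio (total parts = 4):
  black: 244 × 1/4 = 61
  blue: 244 × 2/4 = 122
  white: 244 × 1/4 = 61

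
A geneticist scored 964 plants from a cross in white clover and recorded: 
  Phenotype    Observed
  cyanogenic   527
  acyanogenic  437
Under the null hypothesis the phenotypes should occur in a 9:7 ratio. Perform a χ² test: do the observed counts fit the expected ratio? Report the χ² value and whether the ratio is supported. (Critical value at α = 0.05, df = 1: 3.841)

Expected counts for N = 964 under a 9:7 ratio (total parts = 16):
  cyanogenic: 964 × 9/16 = 542.25
  acyanogenic: 964 × 7/16 = 421.75
χ² = Σ (O − E)² / E
  cyanogenic: (527 − 542.25)² / 542.25 = 0.4289
  acyanogenic: (437 − 421.75)² / 421.75 = 0.5514
χ² = 0.4289 + 0.5514 = 0.9803 ≈ 0.980
Degrees of freedom = 2 − 1 = 1; critical value at α = 0.05 is 3.841.
Since 0.980 < 3.841, we fail to reject the null hypothesis — the data are consistent with the 9:7 ratio.

0.980; consistent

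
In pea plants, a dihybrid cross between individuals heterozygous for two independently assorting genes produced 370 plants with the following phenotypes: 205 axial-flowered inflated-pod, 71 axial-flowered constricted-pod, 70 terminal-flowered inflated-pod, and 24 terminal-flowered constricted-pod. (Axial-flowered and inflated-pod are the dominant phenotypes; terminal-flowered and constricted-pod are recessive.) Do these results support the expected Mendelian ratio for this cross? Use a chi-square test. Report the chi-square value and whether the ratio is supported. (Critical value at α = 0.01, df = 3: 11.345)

0.124; consistent

A dihybrid F₂ with independent assortment and complete dominance at both loci gives a 9:3:3:1 phenotypic ratio.
Expected counts for N = 370 under a 9:3:3:1 ratio (total parts = 16):
  axial-flowered inflated-pod: 370 × 9/16 = 208.125
  axial-flowered constricted-pod: 370 × 3/16 = 69.375
  terminal-flowered inflated-pod: 370 × 3/16 = 69.375
  terminal-flowered constricted-pod: 370 × 1/16 = 23.125
χ² = Σ (O − E)² / E
  axial-flowered inflated-pod: (205 − 208.125)² / 208.125 = 0.0469
  axial-flowered constricted-pod: (71 − 69.375)² / 69.375 = 0.0381
  terminal-flowered inflated-pod: (70 − 69.375)² / 69.375 = 0.0056
  terminal-flowered constricted-pod: (24 − 23.125)² / 23.125 = 0.0331
χ² = 0.0469 + 0.0381 + 0.0056 + 0.0331 = 0.1237 ≈ 0.124
Degrees of freedom = 4 − 1 = 3; critical value at α = 0.01 is 11.345.
Since 0.124 < 11.345, we fail to reject the null hypothesis — the data are consistent with the 9:3:3:1 ratio.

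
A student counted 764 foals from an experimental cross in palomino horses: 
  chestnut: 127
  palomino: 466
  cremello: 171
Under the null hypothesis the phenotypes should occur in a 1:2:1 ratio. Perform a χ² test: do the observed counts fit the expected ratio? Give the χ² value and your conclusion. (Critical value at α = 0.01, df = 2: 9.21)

42.010; not consistent

Expected counts for N = 764 under a 1:2:1 ratio (total parts = 4):
  chestnut: 764 × 1/4 = 191
  palomino: 764 × 2/4 = 382
  cremello: 764 × 1/4 = 191
χ² = Σ (O − E)² / E
  chestnut: (127 − 191)² / 191 = 21.4450
  palomino: (466 − 382)² / 382 = 18.4712
  cremello: (171 − 191)² / 191 = 2.0942
χ² = 21.4450 + 18.4712 + 2.0942 = 42.0104 ≈ 42.010
Degrees of freedom = 3 − 1 = 2; critical value at α = 0.01 is 9.21.
Since 42.010 > 9.21, we reject the null hypothesis — the data do not fit the 1:2:1 ratio.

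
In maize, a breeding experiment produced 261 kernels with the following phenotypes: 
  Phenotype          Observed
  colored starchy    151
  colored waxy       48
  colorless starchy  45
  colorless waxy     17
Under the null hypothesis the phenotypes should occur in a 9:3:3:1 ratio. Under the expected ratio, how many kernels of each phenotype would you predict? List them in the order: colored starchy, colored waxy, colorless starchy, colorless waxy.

146.8125, 48.9375, 48.9375, 16.3125

Total ratio parts = 16. Expected numbers out of 261:
  colored starchy: 261 × 9/16 = 146.8125
  colored waxy: 261 × 3/16 = 48.9375
  colorless starchy: 261 × 3/16 = 48.9375
  colorless waxy: 261 × 1/16 = 16.3125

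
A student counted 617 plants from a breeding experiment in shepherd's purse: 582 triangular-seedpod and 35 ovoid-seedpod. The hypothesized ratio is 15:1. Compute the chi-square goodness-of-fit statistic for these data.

0.351

The 15:1 ratio has 16 parts, so with N = 617 the expected counts are:
  triangular-seedpod: 617 × 15/16 = 578.4375
  ovoid-seedpod: 617 × 1/16 = 38.5625
χ² = Σ (O − E)² / E
  triangular-seedpod: (582 − 578.4375)² / 578.4375 = 0.0219
  ovoid-seedpod: (35 − 38.5625)² / 38.5625 = 0.3291
χ² = 0.0219 + 0.3291 = 0.351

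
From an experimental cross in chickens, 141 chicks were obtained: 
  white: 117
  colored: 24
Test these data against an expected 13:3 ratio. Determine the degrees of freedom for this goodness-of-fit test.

1

A goodness-of-fit test with 2 phenotype classes has df = 2 − 1 = 1.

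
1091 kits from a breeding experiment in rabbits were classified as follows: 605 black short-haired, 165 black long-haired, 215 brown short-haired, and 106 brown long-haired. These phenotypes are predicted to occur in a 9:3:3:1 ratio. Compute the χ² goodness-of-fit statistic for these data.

Expected counts for N = 1091 under a 9:3:3:1 ratio (total parts = 16):
  black short-haired: 1091 × 9/16 = 613.6875
  black long-haired: 1091 × 3/16 = 204.5625
  brown short-haired: 1091 × 3/16 = 204.5625
  brown long-haired: 1091 × 1/16 = 68.1875
χ² = Σ (O − E)² / E
  black short-haired: (605 − 613.6875)² / 613.6875 = 0.1230
  black long-haired: (165 − 204.5625)² / 204.5625 = 7.6514
  brown short-haired: (215 − 204.5625)² / 204.5625 = 0.5326
  brown long-haired: (106 − 68.1875)² / 68.1875 = 20.9684
χ² = 0.1230 + 7.6514 + 0.5326 + 20.9684 = 29.2754 ≈ 29.275

29.275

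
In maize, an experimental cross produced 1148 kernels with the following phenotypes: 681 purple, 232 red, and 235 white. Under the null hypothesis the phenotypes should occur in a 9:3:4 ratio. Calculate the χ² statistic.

12.649

Expected counts for N = 1148 under a 9:3:4 ratio (total parts = 16):
  purple: 1148 × 9/16 = 645.75
  red: 1148 × 3/16 = 215.25
  white: 1148 × 4/16 = 287
χ² = Σ (O − E)² / E
  purple: (681 − 645.75)² / 645.75 = 1.9242
  red: (232 − 215.25)² / 215.25 = 1.3034
  white: (235 − 287)² / 287 = 9.4216
χ² = 1.9242 + 1.3034 + 9.4216 = 12.6492 ≈ 12.649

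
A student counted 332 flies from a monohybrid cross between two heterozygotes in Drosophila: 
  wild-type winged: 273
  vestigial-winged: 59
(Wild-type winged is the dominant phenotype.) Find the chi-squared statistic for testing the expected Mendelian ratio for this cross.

9.253

For a monohybrid cross between heterozygotes with complete dominance, the expected phenotypic ratio is 3:1.
Total ratio parts = 4. Expected numbers out of 332:
  wild-type winged: 332 × 3/4 = 249
  vestigial-winged: 332 × 1/4 = 83
χ² = Σ (O − E)² / E
  wild-type winged: (273 − 249)² / 249 = 2.3133
  vestigial-winged: (59 − 83)² / 83 = 6.9398
χ² = 2.3133 + 6.9398 = 9.2531 ≈ 9.253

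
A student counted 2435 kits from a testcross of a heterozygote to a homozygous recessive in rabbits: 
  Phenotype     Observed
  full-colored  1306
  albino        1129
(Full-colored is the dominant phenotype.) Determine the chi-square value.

A testcross of a heterozygote (Aa × aa) gives a 1:1 phenotypic ratio.
Expected counts for N = 2435 under a 1:1 ratio (total parts = 2):
  full-colored: 2435 × 1/2 = 1217.5
  albino: 2435 × 1/2 = 1217.5
χ² = Σ (O − E)² / E
  full-colored: (1306 − 1217.5)² / 1217.5 = 6.4331
  albino: (1129 − 1217.5)² / 1217.5 = 6.4331
χ² = 6.4331 + 6.4331 = 12.8662 ≈ 12.866

12.866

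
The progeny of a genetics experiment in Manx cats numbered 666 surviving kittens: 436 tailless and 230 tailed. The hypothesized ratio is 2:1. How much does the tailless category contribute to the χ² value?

Under the 2:1 hypothesis (Σ ratio = 3, N = 666):
  tailless: 666 × 2/3 = 444
  tailed: 666 × 1/3 = 222
Contribution of tailless: (436 − 444)² / 444 = 0.1441

0.144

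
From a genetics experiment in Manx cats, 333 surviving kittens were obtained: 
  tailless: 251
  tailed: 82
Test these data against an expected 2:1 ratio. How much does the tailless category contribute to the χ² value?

Expected counts for N = 333 under a 2:1 ratio (total parts = 3):
  tailless: 333 × 2/3 = 222
  tailed: 333 × 1/3 = 111
Contribution of tailless: (251 − 222)² / 222 = 3.7883

3.788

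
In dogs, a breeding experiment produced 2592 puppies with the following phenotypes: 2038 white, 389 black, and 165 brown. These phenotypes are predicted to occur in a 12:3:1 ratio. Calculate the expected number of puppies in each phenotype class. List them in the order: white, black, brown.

The 12:3:1 ratio has 16 parts, so with N = 2592 the expected counts are:
  white: 2592 × 12/16 = 1944
  black: 2592 × 3/16 = 486
  brown: 2592 × 1/16 = 162

1944, 486, 162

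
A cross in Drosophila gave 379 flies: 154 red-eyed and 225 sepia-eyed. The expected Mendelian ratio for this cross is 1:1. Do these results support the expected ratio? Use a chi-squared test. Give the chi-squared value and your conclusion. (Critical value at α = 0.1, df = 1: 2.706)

13.301; not consistent

Expected counts for N = 379 under a 1:1 ratio (total parts = 2):
  red-eyed: 379 × 1/2 = 189.5
  sepia-eyed: 379 × 1/2 = 189.5
χ² = Σ (O − E)² / E
  red-eyed: (154 − 189.5)² / 189.5 = 6.6504
  sepia-eyed: (225 − 189.5)² / 189.5 = 6.6504
χ² = 6.6504 + 6.6504 = 13.3008 ≈ 13.301
Degrees of freedom = 2 − 1 = 1; critical value at α = 0.1 is 2.706.
Since 13.301 > 2.706, we reject the null hypothesis — the data do not fit the 1:1 ratio.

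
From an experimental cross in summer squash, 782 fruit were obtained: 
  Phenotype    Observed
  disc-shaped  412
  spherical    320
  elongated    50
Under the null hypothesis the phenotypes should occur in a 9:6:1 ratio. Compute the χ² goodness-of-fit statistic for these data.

4.232

The 9:6:1 ratio has 16 parts, so with N = 782 the expected counts are:
  disc-shaped: 782 × 9/16 = 439.875
  spherical: 782 × 6/16 = 293.25
  elongated: 782 × 1/16 = 48.875
χ² = Σ (O − E)² / E
  disc-shaped: (412 − 439.875)² / 439.875 = 1.7664
  spherical: (320 − 293.25)² / 293.25 = 2.4401
  elongated: (50 − 48.875)² / 48.875 = 0.0259
χ² = 1.7664 + 2.4401 + 0.0259 = 4.2324 ≈ 4.232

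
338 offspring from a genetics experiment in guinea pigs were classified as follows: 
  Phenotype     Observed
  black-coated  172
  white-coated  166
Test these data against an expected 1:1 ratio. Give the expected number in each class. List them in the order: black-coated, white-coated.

169, 169

The 1:1 ratio has 2 parts, so with N = 338 the expected counts are:
  black-coated: 338 × 1/2 = 169
  white-coated: 338 × 1/2 = 169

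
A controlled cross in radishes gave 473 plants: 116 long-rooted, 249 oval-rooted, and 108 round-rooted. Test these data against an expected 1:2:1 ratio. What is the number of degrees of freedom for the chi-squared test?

2

A goodness-of-fit test with 3 phenotype classes has df = 3 − 1 = 2.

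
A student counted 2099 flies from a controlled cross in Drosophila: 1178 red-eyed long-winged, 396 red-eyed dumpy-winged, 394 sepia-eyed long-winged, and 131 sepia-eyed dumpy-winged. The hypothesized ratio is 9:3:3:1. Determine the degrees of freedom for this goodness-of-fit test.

A goodness-of-fit test with 4 phenotype classes has df = 4 − 1 = 3.

3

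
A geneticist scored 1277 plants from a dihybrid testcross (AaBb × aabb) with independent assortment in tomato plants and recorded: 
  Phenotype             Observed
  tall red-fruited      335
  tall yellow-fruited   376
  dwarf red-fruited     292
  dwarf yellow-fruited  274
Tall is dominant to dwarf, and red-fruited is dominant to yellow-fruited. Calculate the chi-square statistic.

A dihybrid testcross with independent assortment gives a 1:1:1:1 ratio.
Under the 1:1:1:1 hypothesis (Σ ratio = 4, N = 1277):
  tall red-fruited: 1277 × 1/4 = 319.25
  tall yellow-fruited: 1277 × 1/4 = 319.25
  dwarf red-fruited: 1277 × 1/4 = 319.25
  dwarf yellow-fruited: 1277 × 1/4 = 319.25
χ² = Σ (O − E)² / E
  tall red-fruited: (335 − 319.25)² / 319.25 = 0.7770
  tall yellow-fruited: (376 − 319.25)² / 319.25 = 10.0879
  dwarf red-fruited: (292 − 319.25)² / 319.25 = 2.3260
  dwarf yellow-fruited: (274 − 319.25)² / 319.25 = 6.4137
χ² = 0.7770 + 10.0879 + 2.3260 + 6.4137 = 19.6046 ≈ 19.605

19.605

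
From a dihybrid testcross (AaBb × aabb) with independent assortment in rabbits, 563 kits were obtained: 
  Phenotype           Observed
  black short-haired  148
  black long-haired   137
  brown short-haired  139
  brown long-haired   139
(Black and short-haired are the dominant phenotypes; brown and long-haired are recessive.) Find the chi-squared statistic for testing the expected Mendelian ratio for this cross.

0.517

A dihybrid testcross with independent assortment gives a 1:1:1:1 ratio.
The 1:1:1:1 ratio has 4 parts, so with N = 563 the expected counts are:
  black short-haired: 563 × 1/4 = 140.75
  black long-haired: 563 × 1/4 = 140.75
  brown short-haired: 563 × 1/4 = 140.75
  brown long-haired: 563 × 1/4 = 140.75
χ² = Σ (O − E)² / E
  black short-haired: (148 − 140.75)² / 140.75 = 0.3734
  black long-haired: (137 − 140.75)² / 140.75 = 0.0999
  brown short-haired: (139 − 140.75)² / 140.75 = 0.0218
  brown long-haired: (139 − 140.75)² / 140.75 = 0.0218
χ² = 0.3734 + 0.0999 + 0.0218 + 0.0218 = 0.5169 ≈ 0.517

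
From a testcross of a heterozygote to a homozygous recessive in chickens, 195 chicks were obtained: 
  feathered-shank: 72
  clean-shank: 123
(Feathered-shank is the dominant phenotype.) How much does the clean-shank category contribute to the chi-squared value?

6.669

A testcross of a heterozygote (Aa × aa) gives a 1:1 phenotypic ratio.
Under the 1:1 hypothesis (Σ ratio = 2, N = 195):
  feathered-shank: 195 × 1/2 = 97.5
  clean-shank: 195 × 1/2 = 97.5
Contribution of clean-shank: (123 − 97.5)² / 97.5 = 6.6692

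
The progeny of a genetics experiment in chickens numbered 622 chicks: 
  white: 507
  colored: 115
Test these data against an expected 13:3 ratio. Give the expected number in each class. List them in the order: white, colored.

Under the 13:3 hypothesis (Σ ratio = 16, N = 622):
  white: 622 × 13/16 = 505.375
  colored: 622 × 3/16 = 116.625

505.375, 116.625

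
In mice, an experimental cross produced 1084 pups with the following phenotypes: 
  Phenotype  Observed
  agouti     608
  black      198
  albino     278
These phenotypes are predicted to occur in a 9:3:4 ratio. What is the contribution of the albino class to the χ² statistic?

0.181

The 9:3:4 ratio has 16 parts, so with N = 1084 the expected counts are:
  agouti: 1084 × 9/16 = 609.75
  black: 1084 × 3/16 = 203.25
  albino: 1084 × 4/16 = 271
Contribution of albino: (278 − 271)² / 271 = 0.1808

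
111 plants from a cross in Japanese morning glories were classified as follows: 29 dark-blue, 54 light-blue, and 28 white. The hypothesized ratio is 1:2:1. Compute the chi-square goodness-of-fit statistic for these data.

Total ratio parts = 4. Expected numbers out of 111:
  dark-blue: 111 × 1/4 = 27.75
  light-blue: 111 × 2/4 = 55.5
  white: 111 × 1/4 = 27.75
χ² = Σ (O − E)² / E
  dark-blue: (29 − 27.75)² / 27.75 = 0.0563
  light-blue: (54 − 55.5)² / 55.5 = 0.0405
  white: (28 − 27.75)² / 27.75 = 0.0023
χ² = 0.0563 + 0.0405 + 0.0023 = 0.0991 ≈ 0.099

0.099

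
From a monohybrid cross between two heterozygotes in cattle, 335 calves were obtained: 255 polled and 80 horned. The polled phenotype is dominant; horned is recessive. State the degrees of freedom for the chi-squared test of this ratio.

For a monohybrid cross between heterozygotes with complete dominance, the expected phenotypic ratio is 3:1.
A goodness-of-fit test with 2 phenotype classes has df = 2 − 1 = 1.

1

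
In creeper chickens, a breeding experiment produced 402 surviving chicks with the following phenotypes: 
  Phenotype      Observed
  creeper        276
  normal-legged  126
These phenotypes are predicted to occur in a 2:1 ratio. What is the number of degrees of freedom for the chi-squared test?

1

A goodness-of-fit test with 2 phenotype classes has df = 2 − 1 = 1.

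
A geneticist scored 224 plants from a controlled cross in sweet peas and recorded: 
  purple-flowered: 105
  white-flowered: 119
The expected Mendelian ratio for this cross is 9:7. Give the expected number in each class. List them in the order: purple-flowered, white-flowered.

126, 98

Total ratio parts = 16. Expected numbers out of 224:
  purple-flowered: 224 × 9/16 = 126
  white-flowered: 224 × 7/16 = 98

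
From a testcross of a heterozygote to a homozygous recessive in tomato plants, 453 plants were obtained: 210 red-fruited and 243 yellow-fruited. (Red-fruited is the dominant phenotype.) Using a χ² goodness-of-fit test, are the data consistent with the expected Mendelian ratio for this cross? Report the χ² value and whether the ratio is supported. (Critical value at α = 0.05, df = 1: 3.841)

A testcross of a heterozygote (Aa × aa) gives a 1:1 phenotypic ratio.
The 1:1 ratio has 2 parts, so with N = 453 the expected counts are:
  red-fruited: 453 × 1/2 = 226.5
  yellow-fruited: 453 × 1/2 = 226.5
χ² = Σ (O − E)² / E
  red-fruited: (210 − 226.5)² / 226.5 = 1.2020
  yellow-fruited: (243 − 226.5)² / 226.5 = 1.2020
χ² = 1.2020 + 1.2020 = 2.404
Degrees of freedom = 2 − 1 = 1; critical value at α = 0.05 is 3.841.
Since 2.404 < 3.841, we fail to reject the null hypothesis — the data are consistent with the 1:1 ratio.

2.404; consistent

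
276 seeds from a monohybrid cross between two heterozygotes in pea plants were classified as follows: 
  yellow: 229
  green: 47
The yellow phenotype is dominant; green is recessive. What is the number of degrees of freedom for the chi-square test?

For a monohybrid cross between heterozygotes with complete dominance, the expected phenotypic ratio is 3:1.
A goodness-of-fit test with 2 phenotype classes has df = 2 − 1 = 1.

1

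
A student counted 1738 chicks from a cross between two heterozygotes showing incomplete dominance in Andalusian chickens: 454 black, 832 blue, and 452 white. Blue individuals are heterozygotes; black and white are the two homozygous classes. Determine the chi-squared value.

3.155

With incomplete dominance, a heterozygote × heterozygote cross gives a 1:2:1 phenotypic ratio.
The 1:2:1 ratio has 4 parts, so with N = 1738 the expected counts are:
  black: 1738 × 1/4 = 434.5
  blue: 1738 × 2/4 = 869
  white: 1738 × 1/4 = 434.5
χ² = Σ (O − E)² / E
  black: (454 − 434.5)² / 434.5 = 0.8751
  blue: (832 − 869)² / 869 = 1.5754
  white: (452 − 434.5)² / 434.5 = 0.7048
χ² = 0.8751 + 1.5754 + 0.7048 = 3.1553 ≈ 3.155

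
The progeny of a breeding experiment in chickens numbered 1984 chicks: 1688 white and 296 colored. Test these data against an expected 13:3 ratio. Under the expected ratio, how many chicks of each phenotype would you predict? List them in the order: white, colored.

Total ratio parts = 16. Expected numbers out of 1984:
  white: 1984 × 13/16 = 1612
  colored: 1984 × 3/16 = 372

1612, 372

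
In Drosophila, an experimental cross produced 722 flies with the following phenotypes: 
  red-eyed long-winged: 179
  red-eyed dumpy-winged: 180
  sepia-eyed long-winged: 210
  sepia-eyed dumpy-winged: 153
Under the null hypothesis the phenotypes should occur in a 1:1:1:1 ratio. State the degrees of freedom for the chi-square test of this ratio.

A goodness-of-fit test with 4 phenotype classes has df = 4 − 1 = 3.

3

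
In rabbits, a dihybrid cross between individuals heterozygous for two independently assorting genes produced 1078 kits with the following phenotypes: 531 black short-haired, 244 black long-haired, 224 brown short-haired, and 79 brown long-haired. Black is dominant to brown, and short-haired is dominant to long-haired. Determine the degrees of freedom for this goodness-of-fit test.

3

A dihybrid F₂ with independent assortment and complete dominance at both loci gives a 9:3:3:1 phenotypic ratio.
A goodness-of-fit test with 4 phenotype classes has df = 4 − 1 = 3.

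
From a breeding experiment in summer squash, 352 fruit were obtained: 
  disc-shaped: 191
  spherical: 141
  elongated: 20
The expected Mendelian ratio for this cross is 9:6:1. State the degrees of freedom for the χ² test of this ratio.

2

A goodness-of-fit test with 3 phenotype classes has df = 3 − 1 = 2.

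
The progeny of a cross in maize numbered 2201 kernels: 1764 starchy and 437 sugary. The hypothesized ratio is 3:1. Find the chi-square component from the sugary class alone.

Expected counts for N = 2201 under a 3:1 ratio (total parts = 4):
  starchy: 2201 × 3/4 = 1650.75
  sugary: 2201 × 1/4 = 550.25
Contribution of sugary: (437 − 550.25)² / 550.25 = 23.3086

23.309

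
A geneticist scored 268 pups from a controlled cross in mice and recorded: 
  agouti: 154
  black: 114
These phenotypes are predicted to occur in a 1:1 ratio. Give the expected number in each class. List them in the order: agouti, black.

Under the 1:1 hypothesis (Σ ratio = 2, N = 268):
  agouti: 268 × 1/2 = 134
  black: 268 × 1/2 = 134

134, 134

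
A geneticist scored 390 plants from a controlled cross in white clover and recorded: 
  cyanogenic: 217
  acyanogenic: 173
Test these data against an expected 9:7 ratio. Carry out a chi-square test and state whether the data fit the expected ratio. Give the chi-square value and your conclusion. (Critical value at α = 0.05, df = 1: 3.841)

0.059; consistent

Expected counts for N = 390 under a 9:7 ratio (total parts = 16):
  cyanogenic: 390 × 9/16 = 219.375
  acyanogenic: 390 × 7/16 = 170.625
χ² = Σ (O − E)² / E
  cyanogenic: (217 − 219.375)² / 219.375 = 0.0257
  acyanogenic: (173 − 170.625)² / 170.625 = 0.0331
χ² = 0.0257 + 0.0331 = 0.0588 ≈ 0.059
Degrees of freedom = 2 − 1 = 1; critical value at α = 0.05 is 3.841.
Since 0.059 < 3.841, we fail to reject the null hypothesis — the data are consistent with the 9:7 ratio.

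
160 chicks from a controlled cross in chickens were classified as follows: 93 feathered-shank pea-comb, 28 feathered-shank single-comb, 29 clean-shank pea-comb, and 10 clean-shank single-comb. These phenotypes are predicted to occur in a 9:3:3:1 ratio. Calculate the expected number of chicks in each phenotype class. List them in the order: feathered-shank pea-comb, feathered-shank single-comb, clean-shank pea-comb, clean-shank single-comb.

90, 30, 30, 10

The 9:3:3:1 ratio has 16 parts, so with N = 160 the expected counts are:
  feathered-shank pea-comb: 160 × 9/16 = 90
  feathered-shank single-comb: 160 × 3/16 = 30
  clean-shank pea-comb: 160 × 3/16 = 30
  clean-shank single-comb: 160 × 1/16 = 10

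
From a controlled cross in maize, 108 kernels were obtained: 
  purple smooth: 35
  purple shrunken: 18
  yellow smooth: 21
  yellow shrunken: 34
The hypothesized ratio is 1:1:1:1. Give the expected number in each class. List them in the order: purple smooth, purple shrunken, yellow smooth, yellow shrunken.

27, 27, 27, 27

The 1:1:1:1 ratio has 4 parts, so with N = 108 the expected counts are:
  purple smooth: 108 × 1/4 = 27
  purple shrunken: 108 × 1/4 = 27
  yellow smooth: 108 × 1/4 = 27
  yellow shrunken: 108 × 1/4 = 27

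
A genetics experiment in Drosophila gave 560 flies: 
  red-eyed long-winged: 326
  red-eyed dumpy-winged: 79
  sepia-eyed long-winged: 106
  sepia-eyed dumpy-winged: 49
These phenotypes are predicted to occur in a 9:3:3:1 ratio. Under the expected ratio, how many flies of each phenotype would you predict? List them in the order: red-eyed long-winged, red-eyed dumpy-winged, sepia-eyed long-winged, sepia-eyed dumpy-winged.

Expected counts for N = 560 under a 9:3:3:1 ratio (total parts = 16):
  red-eyed long-winged: 560 × 9/16 = 315
  red-eyed dumpy-winged: 560 × 3/16 = 105
  sepia-eyed long-winged: 560 × 3/16 = 105
  sepia-eyed dumpy-winged: 560 × 1/16 = 35

315, 105, 105, 35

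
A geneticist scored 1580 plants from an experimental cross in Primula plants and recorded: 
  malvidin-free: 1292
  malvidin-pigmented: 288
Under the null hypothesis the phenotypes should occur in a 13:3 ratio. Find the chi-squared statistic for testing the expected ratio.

0.283

Total ratio parts = 16. Expected numbers out of 1580:
  malvidin-free: 1580 × 13/16 = 1283.75
  malvidin-pigmented: 1580 × 3/16 = 296.25
χ² = Σ (O − E)² / E
  malvidin-free: (1292 − 1283.75)² / 1283.75 = 0.0530
  malvidin-pigmented: (288 − 296.25)² / 296.25 = 0.2297
χ² = 0.0530 + 0.2297 = 0.2827 ≈ 0.283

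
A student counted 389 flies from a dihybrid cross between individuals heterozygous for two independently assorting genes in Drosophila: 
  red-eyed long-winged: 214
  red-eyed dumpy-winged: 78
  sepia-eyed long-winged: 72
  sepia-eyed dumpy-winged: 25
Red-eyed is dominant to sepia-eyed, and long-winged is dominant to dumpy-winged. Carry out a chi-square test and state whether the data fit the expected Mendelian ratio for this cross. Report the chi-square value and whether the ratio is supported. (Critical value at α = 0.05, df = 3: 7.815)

0.489; consistent

A dihybrid F₂ with independent assortment and complete dominance at both loci gives a 9:3:3:1 phenotypic ratio.
Under the 9:3:3:1 hypothesis (Σ ratio = 16, N = 389):
  red-eyed long-winged: 389 × 9/16 = 218.8125
  red-eyed dumpy-winged: 389 × 3/16 = 72.9375
  sepia-eyed long-winged: 389 × 3/16 = 72.9375
  sepia-eyed dumpy-winged: 389 × 1/16 = 24.3125
χ² = Σ (O − E)² / E
  red-eyed long-winged: (214 − 218.8125)² / 218.8125 = 0.1058
  red-eyed dumpy-winged: (78 − 72.9375)² / 72.9375 = 0.3514
  sepia-eyed long-winged: (72 − 72.9375)² / 72.9375 = 0.0121
  sepia-eyed dumpy-winged: (25 − 24.3125)² / 24.3125 = 0.0194
χ² = 0.1058 + 0.3514 + 0.0121 + 0.0194 = 0.4887 ≈ 0.489
Degrees of freedom = 4 − 1 = 3; critical value at α = 0.05 is 7.815.
Since 0.489 < 7.815, we fail to reject the null hypothesis — the data are consistent with the 9:3:3:1 ratio.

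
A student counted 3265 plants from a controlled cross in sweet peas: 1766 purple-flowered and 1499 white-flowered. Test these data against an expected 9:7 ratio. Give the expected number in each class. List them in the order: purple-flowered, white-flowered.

Total ratio parts = 16. Expected numbers out of 3265:
  purple-flowered: 3265 × 9/16 = 1836.5625
  white-flowered: 3265 × 7/16 = 1428.4375

1836.5625, 1428.4375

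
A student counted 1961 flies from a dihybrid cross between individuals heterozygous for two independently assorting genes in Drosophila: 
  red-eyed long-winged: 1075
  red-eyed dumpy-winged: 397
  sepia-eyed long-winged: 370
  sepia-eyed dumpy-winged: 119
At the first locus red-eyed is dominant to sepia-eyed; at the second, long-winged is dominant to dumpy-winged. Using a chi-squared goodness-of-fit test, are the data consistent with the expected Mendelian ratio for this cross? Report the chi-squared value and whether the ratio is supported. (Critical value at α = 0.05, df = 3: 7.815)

A dihybrid F₂ with independent assortment and complete dominance at both loci gives a 9:3:3:1 phenotypic ratio.
The 9:3:3:1 ratio has 16 parts, so with N = 1961 the expected counts are:
  red-eyed long-winged: 1961 × 9/16 = 1103.0625
  red-eyed dumpy-winged: 1961 × 3/16 = 367.6875
  sepia-eyed long-winged: 1961 × 3/16 = 367.6875
  sepia-eyed dumpy-winged: 1961 × 1/16 = 122.5625
χ² = Σ (O − E)² / E
  red-eyed long-winged: (1075 − 1103.0625)² / 1103.0625 = 0.7139
  red-eyed dumpy-winged: (397 − 367.6875)² / 367.6875 = 2.3368
  sepia-eyed long-winged: (370 − 367.6875)² / 367.6875 = 0.0145
  sepia-eyed dumpy-winged: (119 − 122.5625)² / 122.5625 = 0.1036
χ² = 0.7139 + 2.3368 + 0.0145 + 0.1036 = 3.1688 ≈ 3.169
Degrees of freedom = 4 − 1 = 3; critical value at α = 0.05 is 7.815.
Since 3.169 < 7.815, we fail to reject the null hypothesis — the data are consistent with the 9:3:3:1 ratio.

3.169; consistent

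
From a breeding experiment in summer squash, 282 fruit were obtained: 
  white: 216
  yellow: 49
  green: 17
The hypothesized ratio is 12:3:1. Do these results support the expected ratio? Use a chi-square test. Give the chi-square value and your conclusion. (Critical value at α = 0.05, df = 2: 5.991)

0.402; consistent

Under the 12:3:1 hypothesis (Σ ratio = 16, N = 282):
  white: 282 × 12/16 = 211.5
  yellow: 282 × 3/16 = 52.875
  green: 282 × 1/16 = 17.625
χ² = Σ (O − E)² / E
  white: (216 − 211.5)² / 211.5 = 0.0957
  yellow: (49 − 52.875)² / 52.875 = 0.2840
  green: (17 − 17.625)² / 17.625 = 0.0222
χ² = 0.0957 + 0.2840 + 0.0222 = 0.4019 ≈ 0.402
Degrees of freedom = 3 − 1 = 2; critical value at α = 0.05 is 5.991.
Since 0.402 < 5.991, we fail to reject the null hypothesis — the data are consistent with the 12:3:1 ratio.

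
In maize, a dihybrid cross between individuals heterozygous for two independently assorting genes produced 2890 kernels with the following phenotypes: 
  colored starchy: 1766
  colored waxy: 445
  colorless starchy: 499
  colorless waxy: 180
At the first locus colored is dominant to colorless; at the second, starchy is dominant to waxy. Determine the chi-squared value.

32.835

A dihybrid F₂ with independent assortment and complete dominance at both loci gives a 9:3:3:1 phenotypic ratio.
Under the 9:3:3:1 hypothesis (Σ ratio = 16, N = 2890):
  colored starchy: 2890 × 9/16 = 1625.625
  colored waxy: 2890 × 3/16 = 541.875
  colorless starchy: 2890 × 3/16 = 541.875
  colorless waxy: 2890 × 1/16 = 180.625
χ² = Σ (O − E)² / E
  colored starchy: (1766 − 1625.625)² / 1625.625 = 12.1216
  colored waxy: (445 − 541.875)² / 541.875 = 17.3191
  colorless starchy: (499 − 541.875)² / 541.875 = 3.3924
  colorless waxy: (180 − 180.625)² / 180.625 = 0.0022
χ² = 12.1216 + 17.3191 + 3.3924 + 0.0022 = 32.8353 ≈ 32.835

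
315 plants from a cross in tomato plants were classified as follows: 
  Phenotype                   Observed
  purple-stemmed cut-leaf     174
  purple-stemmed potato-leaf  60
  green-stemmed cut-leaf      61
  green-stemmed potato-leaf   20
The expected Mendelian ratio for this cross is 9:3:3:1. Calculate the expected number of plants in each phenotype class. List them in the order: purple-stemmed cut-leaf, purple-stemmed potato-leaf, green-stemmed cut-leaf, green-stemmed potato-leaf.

177.1875, 59.0625, 59.0625, 19.6875

Under the 9:3:3:1 hypothesis (Σ ratio = 16, N = 315):
  purple-stemmed cut-leaf: 315 × 9/16 = 177.1875
  purple-stemmed potato-leaf: 315 × 3/16 = 59.0625
  green-stemmed cut-leaf: 315 × 3/16 = 59.0625
  green-stemmed potato-leaf: 315 × 1/16 = 19.6875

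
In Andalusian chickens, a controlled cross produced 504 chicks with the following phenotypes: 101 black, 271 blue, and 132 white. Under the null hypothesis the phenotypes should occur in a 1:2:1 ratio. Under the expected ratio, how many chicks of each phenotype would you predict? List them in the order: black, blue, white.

The 1:2:1 ratio has 4 parts, so with N = 504 the expected counts are:
  black: 504 × 1/4 = 126
  blue: 504 × 2/4 = 252
  white: 504 × 1/4 = 126

126, 252, 126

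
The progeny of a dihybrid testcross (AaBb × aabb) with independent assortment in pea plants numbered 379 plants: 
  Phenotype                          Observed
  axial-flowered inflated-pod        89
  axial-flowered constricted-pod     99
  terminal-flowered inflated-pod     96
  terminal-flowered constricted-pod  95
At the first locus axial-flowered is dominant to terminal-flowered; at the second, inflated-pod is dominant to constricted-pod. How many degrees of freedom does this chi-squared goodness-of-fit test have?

3

A dihybrid testcross with independent assortment gives a 1:1:1:1 ratio.
A goodness-of-fit test with 4 phenotype classes has df = 4 − 1 = 3.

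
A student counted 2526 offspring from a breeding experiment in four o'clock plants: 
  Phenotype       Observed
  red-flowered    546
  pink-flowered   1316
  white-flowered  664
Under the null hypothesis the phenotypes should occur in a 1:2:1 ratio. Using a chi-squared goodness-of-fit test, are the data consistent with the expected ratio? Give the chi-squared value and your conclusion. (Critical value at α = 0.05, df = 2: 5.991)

15.473; not consistent

The 1:2:1 ratio has 4 parts, so with N = 2526 the expected counts are:
  red-flowered: 2526 × 1/4 = 631.5
  pink-flowered: 2526 × 2/4 = 1263
  white-flowered: 2526 × 1/4 = 631.5
χ² = Σ (O − E)² / E
  red-flowered: (546 − 631.5)² / 631.5 = 11.5760
  pink-flowered: (1316 − 1263)² / 1263 = 2.2241
  white-flowered: (664 − 631.5)² / 631.5 = 1.6726
χ² = 11.5760 + 2.2241 + 1.6726 = 15.4727 ≈ 15.473
Degrees of freedom = 3 − 1 = 2; critical value at α = 0.05 is 5.991.
Since 15.473 > 5.991, we reject the null hypothesis — the data do not fit the 1:2:1 ratio.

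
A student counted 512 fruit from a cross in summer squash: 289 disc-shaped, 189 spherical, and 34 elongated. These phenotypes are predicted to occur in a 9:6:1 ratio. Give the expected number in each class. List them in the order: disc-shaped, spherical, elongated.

288, 192, 32

Total ratio parts = 16. Expected numbers out of 512:
  disc-shaped: 512 × 9/16 = 288
  spherical: 512 × 6/16 = 192
  elongated: 512 × 1/16 = 32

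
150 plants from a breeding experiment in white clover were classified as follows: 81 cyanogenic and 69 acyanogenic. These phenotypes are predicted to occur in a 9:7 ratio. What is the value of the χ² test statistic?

Expected counts for N = 150 under a 9:7 ratio (total parts = 16):
  cyanogenic: 150 × 9/16 = 84.375
  acyanogenic: 150 × 7/16 = 65.625
χ² = Σ (O − E)² / E
  cyanogenic: (81 − 84.375)² / 84.375 = 0.1350
  acyanogenic: (69 − 65.625)² / 65.625 = 0.1736
χ² = 0.1350 + 0.1736 = 0.3086 ≈ 0.309

0.309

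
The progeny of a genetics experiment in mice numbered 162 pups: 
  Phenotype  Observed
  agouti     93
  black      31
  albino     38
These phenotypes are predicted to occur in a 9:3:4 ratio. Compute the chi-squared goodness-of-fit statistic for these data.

0.206

Total ratio parts = 16. Expected numbers out of 162:
  agouti: 162 × 9/16 = 91.125
  black: 162 × 3/16 = 30.375
  albino: 162 × 4/16 = 40.5
χ² = Σ (O − E)² / E
  agouti: (93 − 91.125)² / 91.125 = 0.0386
  black: (31 − 30.375)² / 30.375 = 0.0129
  albino: (38 − 40.5)² / 40.5 = 0.1543
χ² = 0.0386 + 0.0129 + 0.1543 = 0.2058 ≈ 0.206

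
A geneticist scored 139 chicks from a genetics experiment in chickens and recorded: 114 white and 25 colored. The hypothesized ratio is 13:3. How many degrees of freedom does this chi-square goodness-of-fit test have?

A goodness-of-fit test with 2 phenotype classes has df = 2 − 1 = 1.

1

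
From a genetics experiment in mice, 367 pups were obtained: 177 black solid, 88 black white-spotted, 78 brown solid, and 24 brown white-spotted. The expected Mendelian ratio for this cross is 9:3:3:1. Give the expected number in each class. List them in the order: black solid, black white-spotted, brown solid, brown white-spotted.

206.4375, 68.8125, 68.8125, 22.9375

Expected counts for N = 367 under a 9:3:3:1 ratio (total parts = 16):
  black solid: 367 × 9/16 = 206.4375
  black white-spotted: 367 × 3/16 = 68.8125
  brown solid: 367 × 3/16 = 68.8125
  brown white-spotted: 367 × 1/16 = 22.9375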